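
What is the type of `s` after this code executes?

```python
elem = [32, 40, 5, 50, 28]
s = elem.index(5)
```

list.index() returns int

int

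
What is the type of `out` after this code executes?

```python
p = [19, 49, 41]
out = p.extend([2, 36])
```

list.extend() returns None

NoneType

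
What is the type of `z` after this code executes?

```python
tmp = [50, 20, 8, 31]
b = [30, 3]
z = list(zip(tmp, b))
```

list(zip(...)) returns a list of tuples

list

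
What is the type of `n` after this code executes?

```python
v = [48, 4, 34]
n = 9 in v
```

'in' operator returns bool

bool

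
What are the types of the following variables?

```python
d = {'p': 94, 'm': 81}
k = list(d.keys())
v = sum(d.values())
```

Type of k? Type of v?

list(...) returns list; sum of int values returns int

list, int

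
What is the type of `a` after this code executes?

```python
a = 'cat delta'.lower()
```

str.lower() returns str

str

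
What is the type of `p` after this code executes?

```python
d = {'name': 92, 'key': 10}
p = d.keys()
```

.keys() returns a dict_keys view object

dict_keys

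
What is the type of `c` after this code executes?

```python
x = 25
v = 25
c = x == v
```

Equality comparison returns bool

bool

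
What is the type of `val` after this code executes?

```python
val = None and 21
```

'and' returns first falsy value (None)

NoneType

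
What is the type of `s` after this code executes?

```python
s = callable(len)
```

callable() returns bool

bool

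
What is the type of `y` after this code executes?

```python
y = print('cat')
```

print() returns None

NoneType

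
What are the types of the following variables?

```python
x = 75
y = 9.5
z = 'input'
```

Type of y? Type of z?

y is float; z is str

float, str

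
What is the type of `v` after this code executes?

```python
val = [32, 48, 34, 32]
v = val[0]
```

Indexing a list of ints returns int (val[0] = 32)

int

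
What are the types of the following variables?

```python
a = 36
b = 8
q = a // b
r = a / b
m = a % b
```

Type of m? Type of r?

int % int returns int; int / int returns float

int, float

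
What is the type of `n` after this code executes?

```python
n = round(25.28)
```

round() with no ndigits arg returns int

int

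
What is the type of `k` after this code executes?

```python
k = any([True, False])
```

any() returns bool

bool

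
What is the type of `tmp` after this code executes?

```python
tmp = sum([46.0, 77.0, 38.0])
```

sum() of floats returns float

float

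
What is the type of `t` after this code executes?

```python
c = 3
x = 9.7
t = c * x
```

int * float returns float (3 * 9.7 = 29.1)

float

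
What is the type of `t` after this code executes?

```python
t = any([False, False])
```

any() returns bool

bool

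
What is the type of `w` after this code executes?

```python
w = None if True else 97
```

Ternary: condition is True, if branch (None) taken → NoneType

NoneType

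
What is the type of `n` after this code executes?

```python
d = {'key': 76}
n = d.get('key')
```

dict.get() returns the value (int) when key is found

int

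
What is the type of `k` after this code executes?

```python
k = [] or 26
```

'or' returns first truthy value (26, which is int)

int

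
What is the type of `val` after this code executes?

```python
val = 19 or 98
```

'or' returns the first truthy value (19, which is int)

int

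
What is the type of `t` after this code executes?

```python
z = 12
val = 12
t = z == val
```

Equality comparison returns bool

bool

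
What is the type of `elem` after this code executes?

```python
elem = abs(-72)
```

abs() of int returns int

int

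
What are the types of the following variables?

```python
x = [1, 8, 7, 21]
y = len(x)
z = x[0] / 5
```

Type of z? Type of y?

int / int returns float; len() returns int

float, int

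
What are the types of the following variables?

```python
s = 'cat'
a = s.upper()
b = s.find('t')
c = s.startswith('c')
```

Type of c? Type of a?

str.startswith() returns bool; str.upper() returns str

bool, str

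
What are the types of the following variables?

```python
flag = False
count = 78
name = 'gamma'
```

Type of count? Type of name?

count is int; name is str

int, str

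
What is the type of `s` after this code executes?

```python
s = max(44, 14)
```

max() of ints returns int

int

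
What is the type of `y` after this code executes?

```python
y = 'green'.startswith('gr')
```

str.startswith() returns bool

bool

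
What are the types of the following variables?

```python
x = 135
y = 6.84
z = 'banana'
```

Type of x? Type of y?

x is int; y is float

int, float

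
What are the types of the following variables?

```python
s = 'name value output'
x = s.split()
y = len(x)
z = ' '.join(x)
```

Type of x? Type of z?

str.split() returns list; str.join() returns str

list, str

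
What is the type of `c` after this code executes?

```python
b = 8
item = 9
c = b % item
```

int % int returns int (8 % 9 = 8)

int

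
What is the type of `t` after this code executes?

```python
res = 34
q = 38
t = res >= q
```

Comparison operators return bool

bool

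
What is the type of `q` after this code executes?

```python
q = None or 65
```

'or' with None returns the other value (65, int)

int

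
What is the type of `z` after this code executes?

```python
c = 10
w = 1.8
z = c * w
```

int * float returns float (10 * 1.8 = 18.0)

float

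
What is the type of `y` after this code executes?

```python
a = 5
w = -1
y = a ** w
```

int ** negative int returns float

float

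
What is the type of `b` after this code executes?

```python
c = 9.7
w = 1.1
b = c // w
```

float // float returns float (floor division preserves float type)

float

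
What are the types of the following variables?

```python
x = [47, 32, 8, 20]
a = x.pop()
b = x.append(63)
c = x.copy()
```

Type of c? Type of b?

list.copy() returns list; list.append() returns None

list, NoneType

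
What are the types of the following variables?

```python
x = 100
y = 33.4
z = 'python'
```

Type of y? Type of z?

y is float; z is str

float, str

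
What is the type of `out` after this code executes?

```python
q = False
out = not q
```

'not' always returns bool

bool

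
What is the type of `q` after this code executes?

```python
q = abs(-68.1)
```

abs() of float returns float

float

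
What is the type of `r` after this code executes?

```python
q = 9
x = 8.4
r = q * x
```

int * float returns float (9 * 8.4 = 75.6)

float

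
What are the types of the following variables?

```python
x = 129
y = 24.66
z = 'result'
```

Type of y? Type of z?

y is float; z is str

float, str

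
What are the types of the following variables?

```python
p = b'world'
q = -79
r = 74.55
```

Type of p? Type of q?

p is bytes; q is int

bytes, int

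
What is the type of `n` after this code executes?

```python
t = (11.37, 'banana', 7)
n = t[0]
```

Index 0 of tuple is 11.37 which is float

float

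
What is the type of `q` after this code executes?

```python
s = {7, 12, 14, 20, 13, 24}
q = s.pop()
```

Popping from a set of ints returns int

int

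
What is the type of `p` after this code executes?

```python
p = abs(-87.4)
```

abs() of float returns float

float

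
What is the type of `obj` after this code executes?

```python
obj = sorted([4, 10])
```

sorted() always returns list

list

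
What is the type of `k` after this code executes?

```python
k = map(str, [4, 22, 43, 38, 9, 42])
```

map() returns a map iterator object

map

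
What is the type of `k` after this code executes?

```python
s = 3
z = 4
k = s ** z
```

int ** positive int returns int (3 ** 4 = 81)

int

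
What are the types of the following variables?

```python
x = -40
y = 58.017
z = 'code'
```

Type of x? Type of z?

x is int; z is str

int, str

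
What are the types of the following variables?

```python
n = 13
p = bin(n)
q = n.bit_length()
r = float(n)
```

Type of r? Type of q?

float() returns float; int.bit_length() returns int

float, int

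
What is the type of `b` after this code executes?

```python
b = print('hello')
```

print() returns None

NoneType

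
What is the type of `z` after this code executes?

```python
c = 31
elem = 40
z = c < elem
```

Comparison operators return bool

bool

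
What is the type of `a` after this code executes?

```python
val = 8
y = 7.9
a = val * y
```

int * float returns float (8 * 7.9 = 63.2)

float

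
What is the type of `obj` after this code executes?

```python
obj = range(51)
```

range() returns a range object

range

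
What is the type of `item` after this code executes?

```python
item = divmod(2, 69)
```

divmod() returns a tuple (quotient, remainder)

tuple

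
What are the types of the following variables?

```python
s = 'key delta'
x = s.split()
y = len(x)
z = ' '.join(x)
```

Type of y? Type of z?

len() returns int; str.join() returns str

int, str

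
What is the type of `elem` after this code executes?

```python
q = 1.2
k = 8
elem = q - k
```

float - int returns float (1.2 - 8 = -6.8)

float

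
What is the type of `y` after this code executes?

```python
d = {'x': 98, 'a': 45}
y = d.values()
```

.values() returns a dict_values view object

dict_values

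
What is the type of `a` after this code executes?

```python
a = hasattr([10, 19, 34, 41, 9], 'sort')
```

hasattr() returns bool

bool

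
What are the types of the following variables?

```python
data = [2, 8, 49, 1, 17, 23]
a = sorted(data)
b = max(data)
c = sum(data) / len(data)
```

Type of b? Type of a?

max of ints returns int; sorted() returns list

int, list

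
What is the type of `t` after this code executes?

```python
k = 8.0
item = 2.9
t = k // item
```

float // float returns float (floor division preserves float type)

float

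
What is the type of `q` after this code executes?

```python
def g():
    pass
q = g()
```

A function with no return statement returns None

NoneType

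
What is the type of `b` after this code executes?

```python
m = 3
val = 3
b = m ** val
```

int ** positive int returns int (3 ** 3 = 27)

int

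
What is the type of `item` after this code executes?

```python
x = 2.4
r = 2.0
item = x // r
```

float // float returns float (floor division preserves float type)

float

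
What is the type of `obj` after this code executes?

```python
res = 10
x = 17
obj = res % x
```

int % int returns int (10 % 17 = 10)

int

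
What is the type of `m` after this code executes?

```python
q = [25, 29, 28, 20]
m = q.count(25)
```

list.count() returns int

int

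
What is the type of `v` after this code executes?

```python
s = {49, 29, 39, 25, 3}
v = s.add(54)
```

set.add() returns None (mutates in place)

NoneType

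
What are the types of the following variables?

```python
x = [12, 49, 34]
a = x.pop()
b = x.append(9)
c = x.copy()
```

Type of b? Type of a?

list.append() returns None; list.pop() returns the element (int)

NoneType, int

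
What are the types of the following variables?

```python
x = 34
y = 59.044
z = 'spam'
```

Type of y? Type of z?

y is float; z is str

float, str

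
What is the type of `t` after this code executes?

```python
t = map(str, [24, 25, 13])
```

map() returns a map iterator object

map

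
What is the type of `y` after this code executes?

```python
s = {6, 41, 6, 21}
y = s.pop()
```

Popping from a set of ints returns int

int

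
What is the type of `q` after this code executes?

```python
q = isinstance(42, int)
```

isinstance() returns bool

bool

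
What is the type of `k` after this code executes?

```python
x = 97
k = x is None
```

'is' comparison returns bool

bool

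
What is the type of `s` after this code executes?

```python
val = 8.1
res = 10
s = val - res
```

float - int returns float (8.1 - 10 = -1.9)

float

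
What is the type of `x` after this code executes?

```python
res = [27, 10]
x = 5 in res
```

'in' operator returns bool

bool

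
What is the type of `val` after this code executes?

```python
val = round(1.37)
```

round() with no ndigits arg returns int

int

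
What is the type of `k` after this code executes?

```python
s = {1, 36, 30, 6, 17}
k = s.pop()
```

Popping from a set of ints returns int

int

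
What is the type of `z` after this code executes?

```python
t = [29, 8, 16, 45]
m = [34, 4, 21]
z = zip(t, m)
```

zip() returns a zip iterator object

zip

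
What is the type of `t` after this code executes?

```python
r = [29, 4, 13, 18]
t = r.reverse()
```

list.reverse() returns None

NoneType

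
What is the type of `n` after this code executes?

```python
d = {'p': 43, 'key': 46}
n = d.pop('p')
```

dict.pop() returns the value (int)

int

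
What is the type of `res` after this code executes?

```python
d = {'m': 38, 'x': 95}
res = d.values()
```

.values() returns a dict_values view object

dict_values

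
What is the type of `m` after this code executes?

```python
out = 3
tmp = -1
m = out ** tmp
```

int ** negative int returns float

float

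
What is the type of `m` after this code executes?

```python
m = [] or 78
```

'or' returns first truthy value (78, which is int)

int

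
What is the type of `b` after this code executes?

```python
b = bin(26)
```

bin() returns str representation

str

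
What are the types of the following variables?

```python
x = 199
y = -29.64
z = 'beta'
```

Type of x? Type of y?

x is int; y is float

int, float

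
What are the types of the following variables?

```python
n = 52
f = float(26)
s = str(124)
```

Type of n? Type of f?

n is int; f is float

int, float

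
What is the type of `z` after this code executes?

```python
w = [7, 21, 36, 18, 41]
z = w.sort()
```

list.sort() returns None (sorts in place)

NoneType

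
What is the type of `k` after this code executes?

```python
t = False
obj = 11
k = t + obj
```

bool + int returns int (False is 0, so 0 + 11 = 11)

int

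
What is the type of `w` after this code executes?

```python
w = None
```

None has type NoneType

NoneType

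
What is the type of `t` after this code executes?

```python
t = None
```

None has type NoneType

NoneType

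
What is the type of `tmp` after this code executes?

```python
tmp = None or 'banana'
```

'or' with None returns the other value ('banana', str)

str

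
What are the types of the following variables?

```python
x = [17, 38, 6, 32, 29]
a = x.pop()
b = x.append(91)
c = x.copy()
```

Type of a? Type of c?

list.pop() returns the element (int); list.copy() returns list

int, list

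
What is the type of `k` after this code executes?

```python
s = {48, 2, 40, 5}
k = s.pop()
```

Popping from a set of ints returns int

int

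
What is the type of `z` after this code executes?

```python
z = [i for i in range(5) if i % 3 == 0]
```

A list comprehension [...] produces a list

list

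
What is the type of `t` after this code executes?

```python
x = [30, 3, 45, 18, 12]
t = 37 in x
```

'in' operator returns bool

bool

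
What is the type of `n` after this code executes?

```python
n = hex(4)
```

hex() returns str representation

str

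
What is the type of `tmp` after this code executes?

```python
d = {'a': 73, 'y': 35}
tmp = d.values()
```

.values() returns a dict_values view object

dict_values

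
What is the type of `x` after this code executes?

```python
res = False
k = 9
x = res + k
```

bool + int returns int (False is 0, so 0 + 9 = 9)

int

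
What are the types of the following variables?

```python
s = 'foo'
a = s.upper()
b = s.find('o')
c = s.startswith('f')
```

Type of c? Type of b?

str.startswith() returns bool; str.find() returns int

bool, int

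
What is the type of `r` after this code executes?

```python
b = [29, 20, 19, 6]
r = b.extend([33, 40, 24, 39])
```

list.extend() returns None

NoneType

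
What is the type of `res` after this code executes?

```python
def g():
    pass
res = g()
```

A function with no return statement returns None

NoneType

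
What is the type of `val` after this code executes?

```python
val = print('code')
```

print() returns None

NoneType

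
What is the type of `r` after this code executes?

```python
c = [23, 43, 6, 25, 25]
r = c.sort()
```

list.sort() returns None (sorts in place)

NoneType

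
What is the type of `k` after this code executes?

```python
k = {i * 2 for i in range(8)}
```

A set comprehension {expr for x in iterable} produces a set

set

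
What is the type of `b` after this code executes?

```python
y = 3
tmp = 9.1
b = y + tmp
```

int + float returns float (3 + 9.1 = 12.1)

float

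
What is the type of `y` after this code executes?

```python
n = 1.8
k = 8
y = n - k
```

float - int returns float (1.8 - 8 = -6.2)

float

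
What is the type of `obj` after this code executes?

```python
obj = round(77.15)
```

round() with no ndigits arg returns int

int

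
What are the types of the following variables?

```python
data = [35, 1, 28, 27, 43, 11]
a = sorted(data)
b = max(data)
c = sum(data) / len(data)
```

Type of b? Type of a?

max of ints returns int; sorted() returns list

int, list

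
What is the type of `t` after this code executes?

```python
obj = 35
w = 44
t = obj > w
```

Comparison operators return bool

bool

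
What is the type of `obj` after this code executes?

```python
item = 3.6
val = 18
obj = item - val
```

float - int returns float (3.6 - 18 = -14.4)

float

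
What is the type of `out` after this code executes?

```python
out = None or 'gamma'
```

'or' with None returns the other value ('gamma', str)

str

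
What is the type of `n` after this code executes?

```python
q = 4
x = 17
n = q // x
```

int // int returns int (4 // 17 = 0)

int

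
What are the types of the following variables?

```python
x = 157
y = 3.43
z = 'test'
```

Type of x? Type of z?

x is int; z is str

int, str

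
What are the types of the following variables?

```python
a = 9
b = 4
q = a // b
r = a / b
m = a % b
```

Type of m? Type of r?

int % int returns int; int / int returns float

int, float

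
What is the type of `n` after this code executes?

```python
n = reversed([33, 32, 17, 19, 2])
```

reversed() on a list returns a list_reverseiterator

list_reverseiterator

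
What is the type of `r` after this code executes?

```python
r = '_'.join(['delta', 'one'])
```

str.join() returns str

str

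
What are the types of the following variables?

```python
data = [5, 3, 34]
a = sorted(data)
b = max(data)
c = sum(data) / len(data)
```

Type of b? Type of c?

max of ints returns int; int / int returns float

int, float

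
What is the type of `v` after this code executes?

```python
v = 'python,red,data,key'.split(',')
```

str.split() returns list

list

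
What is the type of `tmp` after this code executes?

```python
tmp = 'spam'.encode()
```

str.encode() returns bytes

bytes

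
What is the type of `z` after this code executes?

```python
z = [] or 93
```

'or' returns first truthy value (93, which is int)

int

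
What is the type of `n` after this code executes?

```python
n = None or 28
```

'or' with None returns the other value (28, int)

int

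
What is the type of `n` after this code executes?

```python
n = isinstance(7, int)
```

isinstance() returns bool

bool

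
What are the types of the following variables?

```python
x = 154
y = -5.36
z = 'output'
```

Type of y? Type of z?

y is float; z is str

float, str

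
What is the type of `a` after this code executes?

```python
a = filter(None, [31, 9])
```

filter() returns a filter iterator object

filter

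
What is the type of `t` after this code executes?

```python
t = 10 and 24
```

'and' returns the last value when all truthy (24, which is int)

int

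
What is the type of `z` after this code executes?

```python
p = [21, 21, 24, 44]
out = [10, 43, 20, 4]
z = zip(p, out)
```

zip() returns a zip iterator object

zip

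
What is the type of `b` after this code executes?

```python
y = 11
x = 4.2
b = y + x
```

int + float returns float (11 + 4.2 = 15.2)

float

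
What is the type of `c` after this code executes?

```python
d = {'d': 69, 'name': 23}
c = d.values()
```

.values() returns a dict_values view object

dict_values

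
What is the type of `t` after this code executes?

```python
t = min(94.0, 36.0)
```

min() of floats returns float

float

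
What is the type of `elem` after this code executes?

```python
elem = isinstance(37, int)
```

isinstance() returns bool

bool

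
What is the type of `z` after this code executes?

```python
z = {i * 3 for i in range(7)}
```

A set comprehension {expr for x in iterable} produces a set

set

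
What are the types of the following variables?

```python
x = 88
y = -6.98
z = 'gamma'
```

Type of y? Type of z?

y is float; z is str

float, str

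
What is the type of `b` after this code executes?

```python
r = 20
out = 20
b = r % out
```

int % int returns int (20 % 20 = 0)

int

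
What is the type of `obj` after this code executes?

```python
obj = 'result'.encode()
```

str.encode() returns bytes

bytes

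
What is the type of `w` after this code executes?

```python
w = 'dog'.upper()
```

str.upper() returns str

str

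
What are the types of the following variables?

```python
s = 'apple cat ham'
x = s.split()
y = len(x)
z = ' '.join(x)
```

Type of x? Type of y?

str.split() returns list; len() returns int

list, int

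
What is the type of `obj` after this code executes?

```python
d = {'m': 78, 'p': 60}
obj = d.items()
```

dict.items() returns a dict_items view

dict_items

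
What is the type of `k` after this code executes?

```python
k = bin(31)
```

bin() returns str representation

str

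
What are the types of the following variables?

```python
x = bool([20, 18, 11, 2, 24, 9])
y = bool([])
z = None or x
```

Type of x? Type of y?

bool() returns bool; bool() returns bool

bool, bool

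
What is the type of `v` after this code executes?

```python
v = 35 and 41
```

'and' returns the last value when all truthy (41, which is int)

int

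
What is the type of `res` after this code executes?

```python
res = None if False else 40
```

Ternary: condition is False, else branch (40) taken → int

int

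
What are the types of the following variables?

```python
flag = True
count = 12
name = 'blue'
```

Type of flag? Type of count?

flag is bool; count is int

bool, int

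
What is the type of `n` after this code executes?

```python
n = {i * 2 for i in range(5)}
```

A set comprehension {expr for x in iterable} produces a set

set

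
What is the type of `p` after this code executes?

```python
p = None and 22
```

'and' returns first falsy value (None)

NoneType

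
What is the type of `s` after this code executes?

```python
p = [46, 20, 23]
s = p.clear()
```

list.clear() returns None

NoneType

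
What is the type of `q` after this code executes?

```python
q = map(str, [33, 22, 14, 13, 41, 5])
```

map() returns a map iterator object

map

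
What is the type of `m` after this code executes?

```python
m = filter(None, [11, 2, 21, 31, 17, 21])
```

filter() returns a filter iterator object

filter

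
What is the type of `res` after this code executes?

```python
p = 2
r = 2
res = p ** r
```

int ** positive int returns int (2 ** 2 = 4)

int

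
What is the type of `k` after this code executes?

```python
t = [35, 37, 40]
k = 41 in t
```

'in' operator returns bool

bool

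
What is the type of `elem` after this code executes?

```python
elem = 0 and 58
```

'and' returns the first falsy value (0, which is int)

int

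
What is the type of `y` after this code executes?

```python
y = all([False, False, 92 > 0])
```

all() returns bool

bool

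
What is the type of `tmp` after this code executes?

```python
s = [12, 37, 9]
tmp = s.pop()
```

list.pop() returns the popped element (int here)

int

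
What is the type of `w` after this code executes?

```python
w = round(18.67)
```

round() with no ndigits arg returns int

int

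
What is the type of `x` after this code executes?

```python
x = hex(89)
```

hex() returns str representation

str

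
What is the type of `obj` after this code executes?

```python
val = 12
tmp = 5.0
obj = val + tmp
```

int + float returns float (12 + 5.0 = 17.0)

float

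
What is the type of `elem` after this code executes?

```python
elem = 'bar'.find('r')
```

str.find() returns int (index, or -1)

int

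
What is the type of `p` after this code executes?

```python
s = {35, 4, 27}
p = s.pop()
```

Popping from a set of ints returns int

int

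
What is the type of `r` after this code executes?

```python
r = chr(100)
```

chr() returns str (single character)

str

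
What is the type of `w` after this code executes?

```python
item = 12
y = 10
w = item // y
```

int // int returns int (12 // 10 = 1)

int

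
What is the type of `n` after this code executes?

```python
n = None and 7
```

'and' returns first falsy value (None)

NoneType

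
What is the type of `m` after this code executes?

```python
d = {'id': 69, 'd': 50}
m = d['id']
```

Accessing dict[str, int] with key 'id' returns int value 69

int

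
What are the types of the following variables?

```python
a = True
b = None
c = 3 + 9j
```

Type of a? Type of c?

a is bool; c is complex

bool, complex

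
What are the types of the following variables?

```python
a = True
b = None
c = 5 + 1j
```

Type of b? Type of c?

b is NoneType; c is complex

NoneType, complex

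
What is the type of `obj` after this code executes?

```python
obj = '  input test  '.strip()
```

str.strip() returns str

str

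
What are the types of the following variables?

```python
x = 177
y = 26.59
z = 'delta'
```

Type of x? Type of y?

x is int; y is float

int, float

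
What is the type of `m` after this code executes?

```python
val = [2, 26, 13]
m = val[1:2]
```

Slicing a list always returns a list

list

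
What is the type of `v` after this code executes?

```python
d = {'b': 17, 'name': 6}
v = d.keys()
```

.keys() returns a dict_keys view object

dict_keys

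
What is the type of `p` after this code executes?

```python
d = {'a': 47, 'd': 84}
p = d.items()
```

dict.items() returns a dict_items view

dict_items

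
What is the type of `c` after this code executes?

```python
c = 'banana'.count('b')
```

str.count() returns int

int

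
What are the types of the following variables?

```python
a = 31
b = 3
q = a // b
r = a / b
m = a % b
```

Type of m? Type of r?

int % int returns int; int / int returns float

int, float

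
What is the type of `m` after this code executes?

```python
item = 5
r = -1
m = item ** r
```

int ** negative int returns float

float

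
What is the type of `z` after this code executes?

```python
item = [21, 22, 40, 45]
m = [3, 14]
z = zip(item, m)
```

zip() returns a zip iterator object

zip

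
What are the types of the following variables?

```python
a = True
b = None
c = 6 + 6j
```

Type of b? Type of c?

b is NoneType; c is complex

NoneType, complex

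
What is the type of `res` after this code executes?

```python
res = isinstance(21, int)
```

isinstance() returns bool

bool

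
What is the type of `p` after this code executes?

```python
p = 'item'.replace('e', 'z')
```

str.replace() returns str

str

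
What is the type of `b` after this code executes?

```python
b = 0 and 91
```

'and' returns the first falsy value (0, which is int)

int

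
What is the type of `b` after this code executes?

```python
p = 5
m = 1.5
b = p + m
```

int + float returns float (5 + 1.5 = 6.5)

float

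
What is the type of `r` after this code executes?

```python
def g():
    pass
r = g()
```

A function with no return statement returns None

NoneType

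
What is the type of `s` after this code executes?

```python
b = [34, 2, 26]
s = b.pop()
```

list.pop() returns the popped element (int here)

int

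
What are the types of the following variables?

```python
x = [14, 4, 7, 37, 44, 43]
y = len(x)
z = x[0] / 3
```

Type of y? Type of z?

len() returns int; int / int returns float

int, float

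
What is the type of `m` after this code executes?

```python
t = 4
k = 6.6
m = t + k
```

int + float returns float (4 + 6.6 = 10.6)

float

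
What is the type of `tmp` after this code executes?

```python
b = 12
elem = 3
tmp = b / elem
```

int / int always returns float in Python 3 (12 / 3 = 4)

float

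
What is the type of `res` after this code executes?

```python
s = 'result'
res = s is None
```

'is' comparison returns bool

bool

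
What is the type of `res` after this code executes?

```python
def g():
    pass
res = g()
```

A function with no return statement returns None

NoneType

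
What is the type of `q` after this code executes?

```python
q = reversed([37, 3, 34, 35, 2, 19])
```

reversed() on a list returns a list_reverseiterator

list_reverseiterator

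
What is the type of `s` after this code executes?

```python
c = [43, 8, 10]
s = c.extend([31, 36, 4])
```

list.extend() returns None

NoneType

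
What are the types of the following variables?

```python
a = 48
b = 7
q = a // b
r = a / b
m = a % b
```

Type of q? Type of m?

int // int returns int; int % int returns int

int, int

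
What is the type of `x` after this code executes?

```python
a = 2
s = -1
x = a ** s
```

int ** negative int returns float

float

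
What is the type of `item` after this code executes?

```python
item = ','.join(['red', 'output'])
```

str.join() returns str

str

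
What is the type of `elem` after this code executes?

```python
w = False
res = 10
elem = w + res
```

bool + int returns int (False is 0, so 0 + 10 = 10)

int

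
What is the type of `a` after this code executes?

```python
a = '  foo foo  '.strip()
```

str.strip() returns str

str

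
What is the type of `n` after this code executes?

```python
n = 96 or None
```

'or' returns first truthy value (96, int)

int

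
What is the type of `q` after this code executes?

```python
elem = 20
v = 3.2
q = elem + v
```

int + float returns float (20 + 3.2 = 23.2)

float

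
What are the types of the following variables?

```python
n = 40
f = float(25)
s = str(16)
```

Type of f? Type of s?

f is float; s is str

float, str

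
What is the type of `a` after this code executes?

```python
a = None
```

None has type NoneType

NoneType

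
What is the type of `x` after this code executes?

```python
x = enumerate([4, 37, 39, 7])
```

enumerate() returns an enumerate iterator object

enumerate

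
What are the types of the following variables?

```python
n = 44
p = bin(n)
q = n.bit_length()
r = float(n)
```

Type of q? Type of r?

int.bit_length() returns int; float() returns float

int, float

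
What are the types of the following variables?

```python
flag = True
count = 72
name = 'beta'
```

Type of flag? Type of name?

flag is bool; name is str

bool, str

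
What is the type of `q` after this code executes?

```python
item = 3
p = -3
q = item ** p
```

int ** negative int returns float

float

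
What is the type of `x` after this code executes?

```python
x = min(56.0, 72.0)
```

min() of floats returns float

float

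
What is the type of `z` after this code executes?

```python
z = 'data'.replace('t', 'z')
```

str.replace() returns str

str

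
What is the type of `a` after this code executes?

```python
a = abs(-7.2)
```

abs() of float returns float

float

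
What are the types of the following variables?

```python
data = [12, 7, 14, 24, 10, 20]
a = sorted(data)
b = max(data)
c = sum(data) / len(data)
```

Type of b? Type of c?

max of ints returns int; int / int returns float

int, float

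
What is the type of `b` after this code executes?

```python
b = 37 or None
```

'or' returns first truthy value (37, int)

int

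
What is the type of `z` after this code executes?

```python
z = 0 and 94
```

'and' returns the first falsy value (0, which is int)

int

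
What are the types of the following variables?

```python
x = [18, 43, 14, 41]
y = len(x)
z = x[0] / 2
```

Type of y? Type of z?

len() returns int; int / int returns float

int, float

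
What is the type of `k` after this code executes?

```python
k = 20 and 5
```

'and' returns the last value when all truthy (5, which is int)

int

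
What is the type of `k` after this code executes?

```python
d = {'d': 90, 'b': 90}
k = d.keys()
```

.keys() returns a dict_keys view object

dict_keys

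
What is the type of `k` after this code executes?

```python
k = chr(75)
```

chr() returns str (single character)

str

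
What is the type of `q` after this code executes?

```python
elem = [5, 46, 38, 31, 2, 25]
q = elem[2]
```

Indexing a list of ints returns int (elem[2] = 38)

int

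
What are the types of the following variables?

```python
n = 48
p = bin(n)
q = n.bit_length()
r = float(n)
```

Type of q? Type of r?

int.bit_length() returns int; float() returns float

int, float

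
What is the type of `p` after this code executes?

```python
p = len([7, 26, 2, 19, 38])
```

len() always returns int

int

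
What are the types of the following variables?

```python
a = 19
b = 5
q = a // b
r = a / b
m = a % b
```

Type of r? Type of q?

int / int returns float; int // int returns int

float, int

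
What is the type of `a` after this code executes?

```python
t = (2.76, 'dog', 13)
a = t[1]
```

Index 1 of tuple is 'dog' which is str

str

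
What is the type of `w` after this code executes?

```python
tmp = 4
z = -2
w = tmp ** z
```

int ** negative int returns float

float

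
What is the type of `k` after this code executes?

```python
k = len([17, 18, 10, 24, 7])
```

len() always returns int

int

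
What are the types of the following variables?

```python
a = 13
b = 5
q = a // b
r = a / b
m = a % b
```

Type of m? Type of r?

int % int returns int; int / int returns float

int, float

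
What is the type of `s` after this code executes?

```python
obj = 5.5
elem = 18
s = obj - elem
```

float - int returns float (5.5 - 18 = -12.5)

float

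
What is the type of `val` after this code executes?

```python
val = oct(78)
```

oct() returns str representation

str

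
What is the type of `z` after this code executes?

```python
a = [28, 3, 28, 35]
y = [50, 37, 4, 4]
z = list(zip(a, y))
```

list(zip(...)) returns a list of tuples

list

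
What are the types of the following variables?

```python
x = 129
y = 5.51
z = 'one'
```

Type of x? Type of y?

x is int; y is float

int, float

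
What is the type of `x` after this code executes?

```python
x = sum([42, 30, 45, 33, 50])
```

sum() of ints returns int

int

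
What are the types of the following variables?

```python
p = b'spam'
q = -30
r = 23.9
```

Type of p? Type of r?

p is bytes; r is float

bytes, float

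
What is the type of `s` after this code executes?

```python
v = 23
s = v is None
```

'is' comparison returns bool

bool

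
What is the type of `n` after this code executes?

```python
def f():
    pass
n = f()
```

A function with no return statement returns None

NoneType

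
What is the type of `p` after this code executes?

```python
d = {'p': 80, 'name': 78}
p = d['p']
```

Accessing dict[str, int] with key 'p' returns int value 80

int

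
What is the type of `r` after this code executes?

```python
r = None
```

None has type NoneType

NoneType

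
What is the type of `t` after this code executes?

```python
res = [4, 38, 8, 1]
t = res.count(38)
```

list.count() returns int

int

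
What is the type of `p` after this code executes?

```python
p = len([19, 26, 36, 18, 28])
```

len() always returns int

int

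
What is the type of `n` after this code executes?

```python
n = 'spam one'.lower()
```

str.lower() returns str

str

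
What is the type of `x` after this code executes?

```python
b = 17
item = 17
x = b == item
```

Equality comparison returns bool

bool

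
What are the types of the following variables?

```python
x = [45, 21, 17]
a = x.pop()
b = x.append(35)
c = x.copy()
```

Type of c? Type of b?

list.copy() returns list; list.append() returns None

list, NoneType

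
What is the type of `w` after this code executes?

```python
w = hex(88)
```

hex() returns str representation

str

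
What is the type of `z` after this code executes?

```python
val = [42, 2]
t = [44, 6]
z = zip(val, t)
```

zip() returns a zip iterator object

zip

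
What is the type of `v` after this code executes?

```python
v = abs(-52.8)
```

abs() of float returns float

float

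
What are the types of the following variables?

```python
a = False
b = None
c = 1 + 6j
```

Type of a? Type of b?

a is bool; b is NoneType

bool, NoneType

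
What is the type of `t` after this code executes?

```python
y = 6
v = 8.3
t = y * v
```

int * float returns float (6 * 8.3 = 49.8)

float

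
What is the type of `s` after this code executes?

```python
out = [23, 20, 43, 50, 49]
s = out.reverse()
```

list.reverse() returns None

NoneType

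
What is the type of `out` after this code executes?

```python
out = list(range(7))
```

list(range(...)) returns list

list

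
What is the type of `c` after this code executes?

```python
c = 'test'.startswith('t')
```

str.startswith() returns bool

bool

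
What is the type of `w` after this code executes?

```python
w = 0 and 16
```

'and' returns the first falsy value (0, which is int)

int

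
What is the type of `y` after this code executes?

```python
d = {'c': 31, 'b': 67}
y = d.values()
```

.values() returns a dict_values view object

dict_values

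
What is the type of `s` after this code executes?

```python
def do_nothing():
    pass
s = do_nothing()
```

A function with no return statement returns None

NoneType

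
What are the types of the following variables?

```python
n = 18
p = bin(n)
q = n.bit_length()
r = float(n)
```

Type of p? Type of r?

bin() returns str; float() returns float

str, float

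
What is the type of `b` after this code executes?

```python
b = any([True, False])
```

any() returns bool

bool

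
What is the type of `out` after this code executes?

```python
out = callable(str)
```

callable() returns bool

bool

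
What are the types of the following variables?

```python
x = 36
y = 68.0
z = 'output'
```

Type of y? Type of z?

y is float; z is str

float, str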